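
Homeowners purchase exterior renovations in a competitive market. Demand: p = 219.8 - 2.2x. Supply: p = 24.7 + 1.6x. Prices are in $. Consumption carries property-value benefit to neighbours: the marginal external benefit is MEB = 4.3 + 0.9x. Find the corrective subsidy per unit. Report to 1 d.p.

Social marginal benefit = demand + MEB = 224.1 - 1.3x.
Set SMB = MC: 224.1 - 1.3x = 24.7 + 1.6x → x* = 68.7586.
The Pigouvian subsidy equals MEB at x*: 4.3 + 0.9×68.7586 = 66.1827.

subsidy = $66.2 per unit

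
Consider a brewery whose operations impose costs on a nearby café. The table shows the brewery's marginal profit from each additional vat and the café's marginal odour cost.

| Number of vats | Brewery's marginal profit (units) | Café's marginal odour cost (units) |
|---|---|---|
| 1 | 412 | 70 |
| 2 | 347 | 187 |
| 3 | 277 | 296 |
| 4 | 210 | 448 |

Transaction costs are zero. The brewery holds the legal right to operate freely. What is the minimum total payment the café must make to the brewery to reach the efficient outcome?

Left alone the brewery would choose level 4 (marginal profit stays positive).
Efficient level: k* = 2 (marginal profit ≥ marginal odour cost through 2).
The café must at least cover the brewery's forgone profit from cutting 4→2: 277 + 210 = 487.

487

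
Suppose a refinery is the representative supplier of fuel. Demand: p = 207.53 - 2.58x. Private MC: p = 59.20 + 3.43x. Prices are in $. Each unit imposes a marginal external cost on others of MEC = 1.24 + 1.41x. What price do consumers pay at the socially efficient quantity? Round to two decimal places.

P = $156.39

Social marginal cost = private MC + MEC = 60.44 + 4.84x.
Set SMC = demand: 60.44 + 4.84x = 207.53 - 2.58x → x* = 19.8235.
Consumer price on the demand curve at x*: 207.53 − 2.58×19.8235 = 156.3854.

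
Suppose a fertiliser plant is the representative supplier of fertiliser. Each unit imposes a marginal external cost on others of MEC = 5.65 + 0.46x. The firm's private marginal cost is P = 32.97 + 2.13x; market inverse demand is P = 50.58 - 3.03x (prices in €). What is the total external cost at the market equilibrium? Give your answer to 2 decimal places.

Market equilibrium (private): 32.97 + 2.13x = 50.58 - 3.03x → x_m = 3.4128.
Total external cost = ∫₀^{x_m} (5.65 + 0.46x) dx = 5.65×3.4128 + ½×0.46×3.4128² = 21.9612.

€21.96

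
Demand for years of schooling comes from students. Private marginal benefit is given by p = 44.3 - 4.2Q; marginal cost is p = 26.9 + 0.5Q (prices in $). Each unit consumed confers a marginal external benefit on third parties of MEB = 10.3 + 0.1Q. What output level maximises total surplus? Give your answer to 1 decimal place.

Social marginal benefit = demand + MEB = 54.6 - 4.1Q.
Set SMB = MC: 54.6 - 4.1Q = 26.9 + 0.5Q → Q* = 6.0217.

Q* = 6.0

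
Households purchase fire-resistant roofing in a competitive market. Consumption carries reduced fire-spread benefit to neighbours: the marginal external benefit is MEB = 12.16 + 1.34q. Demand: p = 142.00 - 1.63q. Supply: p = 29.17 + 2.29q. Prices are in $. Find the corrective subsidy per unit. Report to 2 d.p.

subsidy = $77.08 per unit

Social marginal benefit = demand + MEB = 154.16 - 0.29q.
Set SMB = MC: 154.16 - 0.29q = 29.17 + 2.29q → q* = 48.4457.
The Pigouvian subsidy equals MEB at q*: 12.16 + 1.34×48.4457 = 77.0772.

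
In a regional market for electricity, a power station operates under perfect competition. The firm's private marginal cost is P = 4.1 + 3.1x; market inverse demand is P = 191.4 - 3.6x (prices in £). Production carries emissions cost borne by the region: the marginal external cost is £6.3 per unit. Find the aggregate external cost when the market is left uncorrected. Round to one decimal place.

Market equilibrium (private): 4.1 + 3.1x = 191.4 - 3.6x → x_m = 27.9552.
Total external cost = MEC × x_m = 6.3 × 27.9552 = 176.1178.

£176.1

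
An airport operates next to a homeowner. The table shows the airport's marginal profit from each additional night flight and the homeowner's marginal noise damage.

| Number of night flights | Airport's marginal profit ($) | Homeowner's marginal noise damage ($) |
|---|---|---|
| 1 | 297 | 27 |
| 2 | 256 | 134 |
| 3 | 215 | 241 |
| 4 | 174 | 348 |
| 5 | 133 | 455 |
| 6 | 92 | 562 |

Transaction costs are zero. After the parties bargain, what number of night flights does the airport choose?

2

Bargaining reaches the level where marginal profit last exceeds marginal noise damage.
That holds through level 2 (256 ≥ 134) but not at 3 (215 < 241).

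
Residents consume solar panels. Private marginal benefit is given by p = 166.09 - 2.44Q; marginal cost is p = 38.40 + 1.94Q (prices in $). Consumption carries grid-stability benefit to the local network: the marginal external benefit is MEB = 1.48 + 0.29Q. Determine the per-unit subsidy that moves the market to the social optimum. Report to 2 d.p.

Social marginal benefit = demand + MEB = 167.57 - 2.15Q.
Set SMB = MC: 167.57 - 2.15Q = 38.40 + 1.94Q → Q* = 31.5819.
The Pigouvian subsidy equals MEB at Q*: 1.48 + 0.29×31.5819 = 10.6388.

subsidy = $10.64 per unit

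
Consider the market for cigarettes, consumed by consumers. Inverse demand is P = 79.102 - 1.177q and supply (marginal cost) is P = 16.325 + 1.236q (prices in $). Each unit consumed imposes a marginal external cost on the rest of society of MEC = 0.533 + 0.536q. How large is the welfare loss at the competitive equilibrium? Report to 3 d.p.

DWL = $35.538

Market equilibrium (private): 16.325 + 1.236q = 79.102 - 1.177q → q_m = 26.0162.
Social marginal benefit = demand − MEC = 78.569 - 1.713q.
Set SMB = MC: 78.569 - 1.713q = 16.325 + 1.236q → q* = 21.1068.
Between q* and q_m the wedge MC − SMB runs linearly from 0 to MEC(q_m), so the loss is a triangle.
DWL = ½ × 4.9094 × 14.4777 = 35.5384.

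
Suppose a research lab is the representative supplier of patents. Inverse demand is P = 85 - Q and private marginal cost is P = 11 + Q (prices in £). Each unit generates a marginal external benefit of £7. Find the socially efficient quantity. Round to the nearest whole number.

Q* = 41

Social marginal cost = private MC − MEB = 4 + Q.
Set SMC = demand: 4 + Q = 85 - Q → Q* = 40.5000.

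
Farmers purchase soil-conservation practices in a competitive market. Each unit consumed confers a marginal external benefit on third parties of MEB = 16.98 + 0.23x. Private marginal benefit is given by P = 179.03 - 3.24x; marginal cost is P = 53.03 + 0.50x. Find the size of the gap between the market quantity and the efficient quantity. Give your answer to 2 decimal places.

7.05 units

Market equilibrium (private): 53.03 + 0.50x = 179.03 - 3.24x → x_m = 33.6898.
Social marginal benefit = demand + MEB = 196.01 - 3.01x.
Set SMB = MC: 196.01 - 3.01x = 53.03 + 0.50x → x* = 40.7350.
Gap = |33.6898 − 40.7350| = 7.0452.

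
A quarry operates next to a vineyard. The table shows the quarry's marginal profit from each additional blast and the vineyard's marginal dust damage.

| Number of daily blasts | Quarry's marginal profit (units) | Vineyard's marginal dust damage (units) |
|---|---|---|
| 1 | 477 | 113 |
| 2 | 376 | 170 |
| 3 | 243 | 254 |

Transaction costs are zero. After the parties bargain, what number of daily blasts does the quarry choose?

Bargaining reaches the level where marginal profit last exceeds marginal dust damage.
That holds through level 2 (376 ≥ 170) but not at 3 (243 < 254).

2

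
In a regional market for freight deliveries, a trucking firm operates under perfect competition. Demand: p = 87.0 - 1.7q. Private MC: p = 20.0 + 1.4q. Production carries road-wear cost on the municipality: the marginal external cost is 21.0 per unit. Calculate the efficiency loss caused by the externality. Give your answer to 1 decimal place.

Market equilibrium (private): 20.0 + 1.4q = 87.0 - 1.7q → q_m = 21.6129.
Social marginal cost = private MC + MEC = 41.0 + 1.4q.
Set SMC = demand: 41.0 + 1.4q = 87.0 - 1.7q → q* = 14.8387.
Height of the DWL triangle at q_m is SMC(q_m) − demand(q_m) = MEC(q_m) = 21.0000.
DWL = ½ × 6.7742 × 21.0000 = 71.1291.

DWL = 71.1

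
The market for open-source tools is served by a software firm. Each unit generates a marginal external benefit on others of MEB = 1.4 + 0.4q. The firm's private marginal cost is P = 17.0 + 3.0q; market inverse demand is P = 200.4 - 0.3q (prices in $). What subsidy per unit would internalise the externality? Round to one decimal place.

Social marginal cost = private MC − MEB = 15.6 + 2.6q.
Set SMC = demand: 15.6 + 2.6q = 200.4 - 0.3q → q* = 63.7241.
The Pigouvian subsidy equals MEB at q*: 1.4 + 0.4×63.7241 = 26.8896.

subsidy = $26.9 per unit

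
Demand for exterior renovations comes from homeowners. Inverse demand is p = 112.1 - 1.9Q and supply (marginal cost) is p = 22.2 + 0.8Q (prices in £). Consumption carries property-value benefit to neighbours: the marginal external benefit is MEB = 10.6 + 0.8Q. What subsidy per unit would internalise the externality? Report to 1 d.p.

Social marginal benefit = demand + MEB = 122.7 - 1.1Q.
Set SMB = MC: 122.7 - 1.1Q = 22.2 + 0.8Q → Q* = 52.8947.
The Pigouvian subsidy equals MEB at Q*: 10.6 + 0.8×52.8947 = 52.9158.

subsidy = £52.9 per unit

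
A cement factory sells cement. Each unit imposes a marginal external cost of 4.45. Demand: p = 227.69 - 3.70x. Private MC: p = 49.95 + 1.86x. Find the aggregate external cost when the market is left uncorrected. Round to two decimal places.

142.26

Market equilibrium (private): 49.95 + 1.86x = 227.69 - 3.70x → x_m = 31.9676.
Total external cost = MEC × x_m = 4.45 × 31.9676 = 142.2558.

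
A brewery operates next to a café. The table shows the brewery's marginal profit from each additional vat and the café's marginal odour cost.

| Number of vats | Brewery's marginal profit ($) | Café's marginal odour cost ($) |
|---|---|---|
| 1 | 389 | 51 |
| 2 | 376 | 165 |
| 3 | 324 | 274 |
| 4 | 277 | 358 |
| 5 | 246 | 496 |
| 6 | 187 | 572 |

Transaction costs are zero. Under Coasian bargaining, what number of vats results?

3

Bargaining reaches the level where marginal profit last exceeds marginal odour cost.
That holds through level 3 (324 ≥ 274) but not at 4 (277 < 358).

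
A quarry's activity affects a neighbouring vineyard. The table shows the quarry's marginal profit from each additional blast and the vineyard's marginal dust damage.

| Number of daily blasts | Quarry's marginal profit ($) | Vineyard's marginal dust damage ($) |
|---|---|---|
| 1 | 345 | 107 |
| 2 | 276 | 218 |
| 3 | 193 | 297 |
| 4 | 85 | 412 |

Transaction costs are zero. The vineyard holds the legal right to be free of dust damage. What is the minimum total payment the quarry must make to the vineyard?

$325

Efficient level: marginal profit ≥ marginal dust damage through level 2, so k* = 2.
With the vineyard holding the right, the quarry must at least compensate total damage at k*: 107 + 218 = 325.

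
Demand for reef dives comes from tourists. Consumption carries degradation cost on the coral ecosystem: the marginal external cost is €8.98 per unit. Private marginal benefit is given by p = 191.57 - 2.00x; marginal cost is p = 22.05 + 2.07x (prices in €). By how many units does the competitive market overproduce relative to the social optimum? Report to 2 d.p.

Market equilibrium (private): 22.05 + 2.07x = 191.57 - 2.00x → x_m = 41.6511.
Social marginal benefit = demand − MEC = 182.59 - 2.00x.
Set SMB = MC: 182.59 - 2.00x = 22.05 + 2.07x → x* = 39.4447.
Gap = |41.6511 − 39.4447| = 2.2064.

2.21 units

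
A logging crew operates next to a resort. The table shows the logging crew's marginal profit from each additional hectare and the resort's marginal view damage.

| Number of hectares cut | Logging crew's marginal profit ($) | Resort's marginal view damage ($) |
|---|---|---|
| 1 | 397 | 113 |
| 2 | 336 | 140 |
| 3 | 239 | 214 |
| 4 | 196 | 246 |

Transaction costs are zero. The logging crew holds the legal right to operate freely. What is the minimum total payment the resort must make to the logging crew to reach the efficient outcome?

$196

Left alone the logging crew would choose level 4 (marginal profit stays positive).
Efficient level: k* = 3 (marginal profit ≥ marginal view damage through 3).
The resort must at least cover the logging crew's forgone profit from cutting 4→3: 196 = 196.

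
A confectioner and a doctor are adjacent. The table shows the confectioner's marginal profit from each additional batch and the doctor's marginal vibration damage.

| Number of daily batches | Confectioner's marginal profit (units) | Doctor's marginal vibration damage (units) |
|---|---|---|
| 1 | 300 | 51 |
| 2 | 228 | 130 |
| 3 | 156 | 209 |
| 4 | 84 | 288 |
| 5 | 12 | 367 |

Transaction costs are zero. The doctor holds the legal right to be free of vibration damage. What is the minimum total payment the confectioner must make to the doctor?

Efficient level: marginal profit ≥ marginal vibration damage through level 2, so k* = 2.
With the doctor holding the right, the confectioner must at least compensate total damage at k*: 51 + 130 = 181.

181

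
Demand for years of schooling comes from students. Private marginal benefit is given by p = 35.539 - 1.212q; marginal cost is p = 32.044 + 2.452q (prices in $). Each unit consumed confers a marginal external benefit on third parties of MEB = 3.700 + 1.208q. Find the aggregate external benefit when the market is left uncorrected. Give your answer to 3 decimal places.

$4.079

Market equilibrium (private): 32.044 + 2.452q = 35.539 - 1.212q → q_m = 0.9539.
Total external benefit = ∫₀^{q_m} (3.700 + 1.208q) dq = 3.700×0.9539 + ½×1.208×0.9539² = 4.0790.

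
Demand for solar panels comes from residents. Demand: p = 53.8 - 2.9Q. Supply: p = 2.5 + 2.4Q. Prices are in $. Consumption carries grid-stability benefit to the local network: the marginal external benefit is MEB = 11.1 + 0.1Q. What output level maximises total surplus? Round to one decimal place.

Q* = 12.0

Social marginal benefit = demand + MEB = 64.9 - 2.8Q.
Set SMB = MC: 64.9 - 2.8Q = 2.5 + 2.4Q → Q* = 12.0000.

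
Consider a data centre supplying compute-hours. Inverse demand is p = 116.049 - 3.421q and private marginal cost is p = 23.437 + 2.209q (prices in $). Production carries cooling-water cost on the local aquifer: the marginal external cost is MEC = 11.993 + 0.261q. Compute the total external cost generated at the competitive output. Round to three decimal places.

$232.594

Market equilibrium (private): 23.437 + 2.209q = 116.049 - 3.421q → q_m = 16.4497.
Total external cost = ∫₀^{q_m} (11.993 + 0.261q) dq = 11.993×16.4497 + ½×0.261×16.4497² = 232.5936.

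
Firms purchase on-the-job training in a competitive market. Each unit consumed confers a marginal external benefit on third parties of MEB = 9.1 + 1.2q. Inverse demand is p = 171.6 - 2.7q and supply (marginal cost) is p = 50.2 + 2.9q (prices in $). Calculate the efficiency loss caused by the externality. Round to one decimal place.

Market equilibrium (private): 50.2 + 2.9q = 171.6 - 2.7q → q_m = 21.6786.
Social marginal benefit = demand + MEB = 180.7 - 1.5q.
Set SMB = MC: 180.7 - 1.5q = 50.2 + 2.9q → q* = 29.6591.
The welfare-loss triangle has base |q_m − q*| and height MEB(q_m) (the vertical gap between SMB and MC is zero at q* and MEB at q_m).
DWL = ½ × 7.9805 × 35.1143 = 140.1148.

DWL = $140.1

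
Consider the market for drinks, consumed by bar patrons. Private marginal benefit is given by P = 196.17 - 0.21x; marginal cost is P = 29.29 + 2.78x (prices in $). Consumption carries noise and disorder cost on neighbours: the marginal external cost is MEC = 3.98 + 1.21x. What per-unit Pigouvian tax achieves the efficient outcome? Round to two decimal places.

tax = $50.91 per unit

Social marginal benefit = demand − MEC = 192.19 - 1.42x.
Set SMB = MC: 192.19 - 1.42x = 29.29 + 2.78x → x* = 38.7857.
The Pigouvian tax equals MEC at x*: 3.98 + 1.21×38.7857 = 50.9107.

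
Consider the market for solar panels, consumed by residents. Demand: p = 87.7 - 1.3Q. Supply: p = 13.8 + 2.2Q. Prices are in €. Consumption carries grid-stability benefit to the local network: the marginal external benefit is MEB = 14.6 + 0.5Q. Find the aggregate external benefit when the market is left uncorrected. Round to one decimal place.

Market equilibrium (private): 13.8 + 2.2Q = 87.7 - 1.3Q → Q_m = 21.1143.
Total external benefit = ∫₀^{Q_m} (14.6 + 0.5Q) dQ = 14.6×21.1143 + ½×0.5×21.1143² = 419.7222.

€419.7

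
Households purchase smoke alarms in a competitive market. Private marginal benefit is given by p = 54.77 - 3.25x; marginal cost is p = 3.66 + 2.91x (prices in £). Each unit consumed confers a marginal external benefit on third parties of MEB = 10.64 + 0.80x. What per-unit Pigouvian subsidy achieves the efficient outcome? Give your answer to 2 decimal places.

Social marginal benefit = demand + MEB = 65.41 - 2.45x.
Set SMB = MC: 65.41 - 2.45x = 3.66 + 2.91x → x* = 11.5205.
The Pigouvian subsidy equals MEB at x*: 10.64 + 0.80×11.5205 = 19.8564.

subsidy = £19.86 per unit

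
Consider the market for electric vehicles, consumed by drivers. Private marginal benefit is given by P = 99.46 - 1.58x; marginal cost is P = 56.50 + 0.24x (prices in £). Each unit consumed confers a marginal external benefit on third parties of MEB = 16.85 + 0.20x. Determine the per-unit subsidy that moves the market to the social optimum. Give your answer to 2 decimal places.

Social marginal benefit = demand + MEB = 116.31 - 1.38x.
Set SMB = MC: 116.31 - 1.38x = 56.50 + 0.24x → x* = 36.9198.
The Pigouvian subsidy equals MEB at x*: 16.85 + 0.20×36.9198 = 24.2340.

subsidy = £24.23 per unit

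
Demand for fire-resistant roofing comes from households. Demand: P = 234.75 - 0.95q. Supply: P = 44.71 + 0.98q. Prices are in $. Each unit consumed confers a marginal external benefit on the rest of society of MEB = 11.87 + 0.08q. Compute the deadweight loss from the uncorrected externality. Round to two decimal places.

DWL = $105.39

Market equilibrium (private): 44.71 + 0.98q = 234.75 - 0.95q → q_m = 98.4663.
Social marginal benefit = demand + MEB = 246.62 - 0.87q.
Set SMB = MC: 246.62 - 0.87q = 44.71 + 0.98q → q* = 109.1405.
Between q* and q_m the wedge SMB − MC runs linearly from 0 to MEB(q_m), so the loss is a triangle.
DWL = ½ × 10.6742 × 19.7473 = 105.3933.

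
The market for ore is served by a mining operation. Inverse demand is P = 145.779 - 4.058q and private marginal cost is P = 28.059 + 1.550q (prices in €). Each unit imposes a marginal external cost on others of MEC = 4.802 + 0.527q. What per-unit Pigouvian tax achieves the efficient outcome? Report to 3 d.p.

Social marginal cost = private MC + MEC = 32.861 + 2.077q.
Set SMC = demand: 32.861 + 2.077q = 145.779 - 4.058q → q* = 18.4055.
The Pigouvian tax equals MEC at q*: 4.802 + 0.527×18.4055 = 14.5017.

tax = €14.502 per unit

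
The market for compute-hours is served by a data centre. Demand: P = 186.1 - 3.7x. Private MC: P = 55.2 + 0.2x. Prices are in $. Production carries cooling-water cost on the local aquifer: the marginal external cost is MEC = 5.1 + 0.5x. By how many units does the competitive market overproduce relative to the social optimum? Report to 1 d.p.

5.0 units

Market equilibrium (private): 55.2 + 0.2x = 186.1 - 3.7x → x_m = 33.5641.
Social marginal cost = private MC + MEC = 60.3 + 0.7x.
Set SMC = demand: 60.3 + 0.7x = 186.1 - 3.7x → x* = 28.5909.
Gap = |33.5641 − 28.5909| = 4.9732.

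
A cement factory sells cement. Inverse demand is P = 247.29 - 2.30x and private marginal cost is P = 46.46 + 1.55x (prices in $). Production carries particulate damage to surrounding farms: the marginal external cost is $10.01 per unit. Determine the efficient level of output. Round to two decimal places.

Social marginal cost = private MC + MEC = 56.47 + 1.55x.
Set SMC = demand: 56.47 + 1.55x = 247.29 - 2.30x → x* = 49.5636.

x* = 49.56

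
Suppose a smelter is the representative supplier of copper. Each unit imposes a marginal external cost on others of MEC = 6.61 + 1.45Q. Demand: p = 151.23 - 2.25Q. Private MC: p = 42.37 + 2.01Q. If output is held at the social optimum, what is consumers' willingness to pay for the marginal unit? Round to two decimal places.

Social marginal cost = private MC + MEC = 48.98 + 3.46Q.
Set SMC = demand: 48.98 + 3.46Q = 151.23 - 2.25Q → Q* = 17.9072.
Consumer price on the demand curve at Q*: 151.23 − 2.25×17.9072 = 110.9388.

P = 110.94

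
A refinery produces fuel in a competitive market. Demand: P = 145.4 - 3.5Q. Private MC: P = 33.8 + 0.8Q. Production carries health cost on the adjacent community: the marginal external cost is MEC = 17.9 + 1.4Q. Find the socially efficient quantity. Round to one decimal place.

Q* = 16.4

Social marginal cost = private MC + MEC = 51.7 + 2.2Q.
Set SMC = demand: 51.7 + 2.2Q = 145.4 - 3.5Q → Q* = 16.4386.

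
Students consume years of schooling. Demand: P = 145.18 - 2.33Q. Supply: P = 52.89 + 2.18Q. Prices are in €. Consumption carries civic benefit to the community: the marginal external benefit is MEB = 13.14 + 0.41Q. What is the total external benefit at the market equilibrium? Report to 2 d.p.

Market equilibrium (private): 52.89 + 2.18Q = 145.18 - 2.33Q → Q_m = 20.4634.
Total external benefit = ∫₀^{Q_m} (13.14 + 0.41Q) dQ = 13.14×20.4634 + ½×0.41×20.4634² = 354.7330.

€354.73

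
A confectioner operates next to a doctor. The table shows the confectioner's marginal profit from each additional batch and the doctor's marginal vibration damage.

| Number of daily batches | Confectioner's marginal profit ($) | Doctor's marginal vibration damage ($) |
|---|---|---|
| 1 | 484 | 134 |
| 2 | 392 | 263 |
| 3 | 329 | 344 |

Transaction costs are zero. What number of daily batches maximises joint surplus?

Bargaining reaches the level where marginal profit last exceeds marginal vibration damage.
That holds through level 2 (392 ≥ 263) but not at 3 (329 < 344).

2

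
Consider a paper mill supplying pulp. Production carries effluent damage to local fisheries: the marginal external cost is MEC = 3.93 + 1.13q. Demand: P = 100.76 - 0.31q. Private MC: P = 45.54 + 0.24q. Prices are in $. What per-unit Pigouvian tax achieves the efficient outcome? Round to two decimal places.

Social marginal cost = private MC + MEC = 49.47 + 1.37q.
Set SMC = demand: 49.47 + 1.37q = 100.76 - 0.31q → q* = 30.5298.
The Pigouvian tax equals MEC at q*: 3.93 + 1.13×30.5298 = 38.4287.

tax = $38.43 per unit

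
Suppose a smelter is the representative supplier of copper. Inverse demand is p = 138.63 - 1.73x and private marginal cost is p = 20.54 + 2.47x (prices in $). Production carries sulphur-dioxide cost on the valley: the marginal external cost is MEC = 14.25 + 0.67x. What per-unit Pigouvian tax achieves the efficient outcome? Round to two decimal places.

Social marginal cost = private MC + MEC = 34.79 + 3.14x.
Set SMC = demand: 34.79 + 3.14x = 138.63 - 1.73x → x* = 21.3224.
The Pigouvian tax equals MEC at x*: 14.25 + 0.67×21.3224 = 28.5360.

tax = $28.54 per unit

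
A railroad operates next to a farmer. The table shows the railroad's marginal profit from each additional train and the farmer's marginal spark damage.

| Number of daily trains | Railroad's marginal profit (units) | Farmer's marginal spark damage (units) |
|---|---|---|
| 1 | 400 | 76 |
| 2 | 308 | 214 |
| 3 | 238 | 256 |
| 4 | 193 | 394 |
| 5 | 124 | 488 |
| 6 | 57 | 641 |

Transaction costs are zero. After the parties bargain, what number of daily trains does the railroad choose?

2

Bargaining reaches the level where marginal profit last exceeds marginal spark damage.
That holds through level 2 (308 ≥ 214) but not at 3 (238 < 256).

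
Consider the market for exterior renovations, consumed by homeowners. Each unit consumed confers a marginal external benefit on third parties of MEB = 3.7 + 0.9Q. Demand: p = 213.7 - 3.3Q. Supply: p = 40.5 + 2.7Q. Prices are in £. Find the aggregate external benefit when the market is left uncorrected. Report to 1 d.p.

£481.8

Market equilibrium (private): 40.5 + 2.7Q = 213.7 - 3.3Q → Q_m = 28.8667.
Total external benefit = ∫₀^{Q_m} (3.7 + 0.9Q) dQ = 3.7×28.8667 + ½×0.9×28.8667² = 481.7857.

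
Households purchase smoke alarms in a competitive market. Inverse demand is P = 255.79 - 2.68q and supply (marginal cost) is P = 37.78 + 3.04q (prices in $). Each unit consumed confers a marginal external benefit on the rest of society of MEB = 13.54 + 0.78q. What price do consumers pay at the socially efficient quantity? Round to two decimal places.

P = $130.17

Social marginal benefit = demand + MEB = 269.33 - 1.90q.
Set SMB = MC: 269.33 - 1.90q = 37.78 + 3.04q → q* = 46.8725.
Consumer price on the demand curve at q*: 255.79 − 2.68×46.8725 = 130.1717.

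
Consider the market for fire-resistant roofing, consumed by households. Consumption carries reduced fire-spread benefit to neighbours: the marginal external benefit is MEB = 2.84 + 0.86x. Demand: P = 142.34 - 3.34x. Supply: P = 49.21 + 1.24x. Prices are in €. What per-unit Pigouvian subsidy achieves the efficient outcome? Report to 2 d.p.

subsidy = €25.03 per unit

Social marginal benefit = demand + MEB = 145.18 - 2.48x.
Set SMB = MC: 145.18 - 2.48x = 49.21 + 1.24x → x* = 25.7984.
The Pigouvian subsidy equals MEB at x*: 2.84 + 0.86×25.7984 = 25.0266.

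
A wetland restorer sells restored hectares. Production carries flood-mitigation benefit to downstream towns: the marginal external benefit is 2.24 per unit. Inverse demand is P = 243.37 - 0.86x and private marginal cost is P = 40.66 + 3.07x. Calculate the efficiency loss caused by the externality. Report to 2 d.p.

DWL = 0.64

Market equilibrium (private): 40.66 + 3.07x = 243.37 - 0.86x → x_m = 51.5802.
Social marginal cost = private MC − MEB = 38.42 + 3.07x.
Set SMC = demand: 38.42 + 3.07x = 243.37 - 0.86x → x* = 52.1501.
Height of the DWL triangle at x_m is demand(x_m) − SMC(x_m) = MEB(x_m) = 2.2400.
DWL = ½ × 0.5699 × 2.2400 = 0.6383.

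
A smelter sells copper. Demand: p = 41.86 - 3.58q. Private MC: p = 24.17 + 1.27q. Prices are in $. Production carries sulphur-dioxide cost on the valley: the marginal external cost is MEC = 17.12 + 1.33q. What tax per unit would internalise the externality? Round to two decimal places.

tax = $17.24 per unit

Social marginal cost = private MC + MEC = 41.29 + 2.60q.
Set SMC = demand: 41.29 + 2.60q = 41.86 - 3.58q → q* = 0.0922.
The Pigouvian tax equals MEC at q*: 17.12 + 1.33×0.0922 = 17.2426.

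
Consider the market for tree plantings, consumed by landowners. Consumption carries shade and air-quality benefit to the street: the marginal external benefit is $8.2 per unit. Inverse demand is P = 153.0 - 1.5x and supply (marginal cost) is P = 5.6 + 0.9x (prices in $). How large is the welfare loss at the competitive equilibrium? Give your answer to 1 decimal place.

Market equilibrium (private): 5.6 + 0.9x = 153.0 - 1.5x → x_m = 61.4167.
Social marginal benefit = demand + MEB = 161.2 - 1.5x.
Set SMB = MC: 161.2 - 1.5x = 5.6 + 0.9x → x* = 64.8333.
Between x* and x_m the wedge SMB − MC runs linearly from 0 to MEB(x_m), so the loss is a triangle.
DWL = ½ × 3.4166 × 8.2000 = 14.0081.

DWL = $14.0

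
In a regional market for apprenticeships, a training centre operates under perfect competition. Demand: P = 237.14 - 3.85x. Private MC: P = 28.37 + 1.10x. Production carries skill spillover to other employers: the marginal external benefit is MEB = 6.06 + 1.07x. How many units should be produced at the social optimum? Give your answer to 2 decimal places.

Social marginal cost = private MC − MEB = 22.31 + 0.03x.
Set SMC = demand: 22.31 + 0.03x = 237.14 - 3.85x → x* = 55.3686.

x* = 55.37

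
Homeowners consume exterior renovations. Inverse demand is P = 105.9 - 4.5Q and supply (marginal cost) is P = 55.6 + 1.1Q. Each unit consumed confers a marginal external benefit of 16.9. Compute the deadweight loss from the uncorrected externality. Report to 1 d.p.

DWL = 25.5

Market equilibrium (private): 55.6 + 1.1Q = 105.9 - 4.5Q → Q_m = 8.9821.
Social marginal benefit = demand + MEB = 122.8 - 4.5Q.
Set SMB = MC: 122.8 - 4.5Q = 55.6 + 1.1Q → Q* = 12.0000.
The loss is the area between SMB and MC from Q* to Q_m; with linear curves that's a triangle of height MEB(Q_m).
DWL = ½ × 3.0179 × 16.9000 = 25.5013.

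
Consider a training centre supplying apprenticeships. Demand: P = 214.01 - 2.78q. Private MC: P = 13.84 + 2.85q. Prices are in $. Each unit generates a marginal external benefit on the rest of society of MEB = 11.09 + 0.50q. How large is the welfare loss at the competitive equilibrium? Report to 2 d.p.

DWL = $81.22

Market equilibrium (private): 13.84 + 2.85q = 214.01 - 2.78q → q_m = 35.5542.
Social marginal cost = private MC − MEB = 2.75 + 2.35q.
Set SMC = demand: 2.75 + 2.35q = 214.01 - 2.78q → q* = 41.1813.
The welfare-loss triangle has base |q_m − q*| and height MEB(q_m) (the vertical gap between SMC and demand is zero at q* and MEB at q_m).
DWL = ½ × 5.6271 × 28.8671 = 81.2190.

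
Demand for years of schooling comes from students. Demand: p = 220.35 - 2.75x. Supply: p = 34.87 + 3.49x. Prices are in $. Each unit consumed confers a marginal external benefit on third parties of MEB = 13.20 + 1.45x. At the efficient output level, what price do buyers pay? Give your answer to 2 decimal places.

Social marginal benefit = demand + MEB = 233.55 - 1.30x.
Set SMB = MC: 233.55 - 1.30x = 34.87 + 3.49x → x* = 41.4781.
Consumer price on the demand curve at x*: 220.35 − 2.75×41.4781 = 106.2852.

P = $106.29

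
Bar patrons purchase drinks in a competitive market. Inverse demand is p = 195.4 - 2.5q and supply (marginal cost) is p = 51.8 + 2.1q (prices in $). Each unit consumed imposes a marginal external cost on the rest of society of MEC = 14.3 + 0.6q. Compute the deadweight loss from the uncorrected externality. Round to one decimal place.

Market equilibrium (private): 51.8 + 2.1q = 195.4 - 2.5q → q_m = 31.2174.
Social marginal benefit = demand − MEC = 181.1 - 3.1q.
Set SMB = MC: 181.1 - 3.1q = 51.8 + 2.1q → q* = 24.8654.
Between q* and q_m the wedge MC − SMB runs linearly from 0 to MEC(q_m), so the loss is a triangle.
DWL = ½ × 6.3520 × 33.0304 = 104.9046.

DWL = $104.9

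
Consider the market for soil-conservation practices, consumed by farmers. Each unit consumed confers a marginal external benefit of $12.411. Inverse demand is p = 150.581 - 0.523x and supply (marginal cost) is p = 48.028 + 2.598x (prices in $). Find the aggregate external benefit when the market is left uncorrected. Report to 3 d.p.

Market equilibrium (private): 48.028 + 2.598x = 150.581 - 0.523x → x_m = 32.8590.
Total external benefit = MEB × x_m = 12.411 × 32.8590 = 407.8130.

$407.813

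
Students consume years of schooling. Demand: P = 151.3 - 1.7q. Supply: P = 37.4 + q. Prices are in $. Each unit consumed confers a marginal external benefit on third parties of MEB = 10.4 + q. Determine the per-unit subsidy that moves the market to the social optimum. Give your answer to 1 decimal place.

subsidy = $83.5 per unit

Social marginal benefit = demand + MEB = 161.7 - 0.7q.
Set SMB = MC: 161.7 - 0.7q = 37.4 + q → q* = 73.1176.
The Pigouvian subsidy equals MEB at q*: 10.4 + 1.0×73.1176 = 83.5176.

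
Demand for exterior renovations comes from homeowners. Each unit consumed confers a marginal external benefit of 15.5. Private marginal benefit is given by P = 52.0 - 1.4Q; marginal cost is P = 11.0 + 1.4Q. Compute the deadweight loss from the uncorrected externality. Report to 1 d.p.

DWL = 42.9

Market equilibrium (private): 11.0 + 1.4Q = 52.0 - 1.4Q → Q_m = 14.6429.
Social marginal benefit = demand + MEB = 67.5 - 1.4Q.
Set SMB = MC: 67.5 - 1.4Q = 11.0 + 1.4Q → Q* = 20.1786.
Height of the DWL triangle at Q_m is SMB(Q_m) − MC(Q_m) = MEB(Q_m) = 15.5000.
DWL = ½ × 5.5357 × 15.5000 = 42.9017.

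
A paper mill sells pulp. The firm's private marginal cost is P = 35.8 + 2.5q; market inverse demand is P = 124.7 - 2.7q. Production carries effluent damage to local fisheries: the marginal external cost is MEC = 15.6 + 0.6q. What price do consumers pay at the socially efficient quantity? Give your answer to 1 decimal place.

Social marginal cost = private MC + MEC = 51.4 + 3.1q.
Set SMC = demand: 51.4 + 3.1q = 124.7 - 2.7q → q* = 12.6379.
Consumer price on the demand curve at q*: 124.7 − 2.7×12.6379 = 90.5777.

P = 90.6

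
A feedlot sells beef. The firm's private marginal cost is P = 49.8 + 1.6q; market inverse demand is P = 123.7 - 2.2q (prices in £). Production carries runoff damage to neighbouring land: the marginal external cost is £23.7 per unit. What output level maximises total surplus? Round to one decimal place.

q* = 13.2

Social marginal cost = private MC + MEC = 73.5 + 1.6q.
Set SMC = demand: 73.5 + 1.6q = 123.7 - 2.2q → q* = 13.2105.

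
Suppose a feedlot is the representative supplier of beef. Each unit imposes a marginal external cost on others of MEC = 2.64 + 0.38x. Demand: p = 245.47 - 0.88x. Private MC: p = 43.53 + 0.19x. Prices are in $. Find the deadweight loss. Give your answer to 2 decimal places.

DWL = $1906.54

Market equilibrium (private): 43.53 + 0.19x = 245.47 - 0.88x → x_m = 188.7290.
Social marginal cost = private MC + MEC = 46.17 + 0.57x.
Set SMC = demand: 46.17 + 0.57x = 245.47 - 0.88x → x* = 137.4483.
Height of the DWL triangle at x_m is SMC(x_m) − demand(x_m) = MEC(x_m) = 74.3570.
DWL = ½ × 51.2807 × 74.3570 = 1906.5395.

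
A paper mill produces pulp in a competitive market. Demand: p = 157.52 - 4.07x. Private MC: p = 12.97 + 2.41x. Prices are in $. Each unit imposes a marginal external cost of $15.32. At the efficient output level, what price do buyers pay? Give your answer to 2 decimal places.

P = $76.35

Social marginal cost = private MC + MEC = 28.29 + 2.41x.
Set SMC = demand: 28.29 + 2.41x = 157.52 - 4.07x → x* = 19.9429.
Consumer price on the demand curve at x*: 157.52 − 4.07×19.9429 = 76.3524.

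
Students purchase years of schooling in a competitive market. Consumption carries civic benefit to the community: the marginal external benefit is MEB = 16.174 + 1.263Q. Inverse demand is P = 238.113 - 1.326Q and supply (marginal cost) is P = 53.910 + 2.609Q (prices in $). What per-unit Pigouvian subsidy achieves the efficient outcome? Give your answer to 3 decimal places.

subsidy = $110.888 per unit

Social marginal benefit = demand + MEB = 254.287 - 0.063Q.
Set SMB = MC: 254.287 - 0.063Q = 53.910 + 2.609Q → Q* = 74.9914.
The Pigouvian subsidy equals MEB at Q*: 16.174 + 1.263×74.9914 = 110.8881.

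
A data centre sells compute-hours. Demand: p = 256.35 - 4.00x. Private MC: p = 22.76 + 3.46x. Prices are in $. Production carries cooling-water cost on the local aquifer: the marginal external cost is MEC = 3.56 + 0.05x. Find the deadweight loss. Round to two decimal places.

Market equilibrium (private): 22.76 + 3.46x = 256.35 - 4.00x → x_m = 31.3123.
Social marginal cost = private MC + MEC = 26.32 + 3.51x.
Set SMC = demand: 26.32 + 3.51x = 256.35 - 4.00x → x* = 30.6298.
Between x* and x_m the wedge SMC − demand runs linearly from 0 to MEC(x_m), so the loss is a triangle.
DWL = ½ × 0.6825 × 5.1256 = 1.7491.

DWL = $1.75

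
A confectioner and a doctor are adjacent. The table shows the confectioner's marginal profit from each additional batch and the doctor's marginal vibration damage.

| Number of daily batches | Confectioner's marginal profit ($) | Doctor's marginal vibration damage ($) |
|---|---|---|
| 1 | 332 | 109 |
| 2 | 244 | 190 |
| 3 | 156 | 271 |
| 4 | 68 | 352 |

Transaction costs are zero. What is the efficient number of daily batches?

Bargaining reaches the level where marginal profit last exceeds marginal vibration damage.
That holds through level 2 (244 ≥ 190) but not at 3 (156 < 271).

2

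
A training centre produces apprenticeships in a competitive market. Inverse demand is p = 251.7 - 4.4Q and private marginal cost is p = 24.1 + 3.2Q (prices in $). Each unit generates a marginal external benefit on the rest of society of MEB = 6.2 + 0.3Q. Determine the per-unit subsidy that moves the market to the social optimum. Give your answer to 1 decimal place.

subsidy = $15.8 per unit

Social marginal cost = private MC − MEB = 17.9 + 2.9Q.
Set SMC = demand: 17.9 + 2.9Q = 251.7 - 4.4Q → Q* = 32.0274.
The Pigouvian subsidy equals MEB at Q*: 6.2 + 0.3×32.0274 = 15.8082.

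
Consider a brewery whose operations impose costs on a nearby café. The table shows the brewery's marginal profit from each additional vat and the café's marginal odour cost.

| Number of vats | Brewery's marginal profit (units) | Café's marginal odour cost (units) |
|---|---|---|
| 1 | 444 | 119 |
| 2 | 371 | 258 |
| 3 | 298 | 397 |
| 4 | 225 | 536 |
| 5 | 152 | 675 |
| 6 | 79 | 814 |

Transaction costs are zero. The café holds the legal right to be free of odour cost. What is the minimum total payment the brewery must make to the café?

377

Efficient level: marginal profit ≥ marginal odour cost through level 2, so k* = 2.
With the café holding the right, the brewery must at least compensate total damage at k*: 119 + 258 = 377.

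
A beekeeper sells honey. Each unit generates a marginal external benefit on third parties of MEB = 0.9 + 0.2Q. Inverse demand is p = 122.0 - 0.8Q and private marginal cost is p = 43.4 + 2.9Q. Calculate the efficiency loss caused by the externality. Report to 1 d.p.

Market equilibrium (private): 43.4 + 2.9Q = 122.0 - 0.8Q → Q_m = 21.2432.
Social marginal cost = private MC − MEB = 42.5 + 2.7Q.
Set SMC = demand: 42.5 + 2.7Q = 122.0 - 0.8Q → Q* = 22.7143.
The loss is the area between SMC and demand from Q* to Q_m; with linear curves that's a triangle of height MEB(Q_m).
DWL = ½ × 1.4711 × 5.1486 = 3.7871.

DWL = 3.8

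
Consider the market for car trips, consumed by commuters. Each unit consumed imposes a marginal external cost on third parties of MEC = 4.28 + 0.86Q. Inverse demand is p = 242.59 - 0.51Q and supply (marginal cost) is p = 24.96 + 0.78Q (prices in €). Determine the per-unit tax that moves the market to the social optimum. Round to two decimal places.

Social marginal benefit = demand − MEC = 238.31 - 1.37Q.
Set SMB = MC: 238.31 - 1.37Q = 24.96 + 0.78Q → Q* = 99.2326.
The Pigouvian tax equals MEC at Q*: 4.28 + 0.86×99.2326 = 89.6200.

tax = €89.62 per unit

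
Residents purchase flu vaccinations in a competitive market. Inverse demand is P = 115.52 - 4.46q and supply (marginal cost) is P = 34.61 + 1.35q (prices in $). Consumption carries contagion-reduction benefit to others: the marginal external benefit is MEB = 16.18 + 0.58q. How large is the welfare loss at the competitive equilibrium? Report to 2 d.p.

DWL = $56.25

Market equilibrium (private): 34.61 + 1.35q = 115.52 - 4.46q → q_m = 13.9260.
Social marginal benefit = demand + MEB = 131.70 - 3.88q.
Set SMB = MC: 131.70 - 3.88q = 34.61 + 1.35q → q* = 18.5641.
The loss is the area between SMB and MC from q* to q_m; with linear curves that's a triangle of height MEB(q_m).
DWL = ½ × 4.6381 × 24.2571 = 56.2534.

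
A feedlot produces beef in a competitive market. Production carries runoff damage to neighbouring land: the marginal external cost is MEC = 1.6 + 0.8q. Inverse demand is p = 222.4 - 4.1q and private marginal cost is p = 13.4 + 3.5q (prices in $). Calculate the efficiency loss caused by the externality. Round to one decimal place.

Market equilibrium (private): 13.4 + 3.5q = 222.4 - 4.1q → q_m = 27.5000.
Social marginal cost = private MC + MEC = 15.0 + 4.3q.
Set SMC = demand: 15.0 + 4.3q = 222.4 - 4.1q → q* = 24.6905.
The loss is the area between SMC and demand from q* to q_m; with linear curves that's a triangle of height MEC(q_m).
DWL = ½ × 2.8095 × 23.6000 = 33.1521.

DWL = $33.2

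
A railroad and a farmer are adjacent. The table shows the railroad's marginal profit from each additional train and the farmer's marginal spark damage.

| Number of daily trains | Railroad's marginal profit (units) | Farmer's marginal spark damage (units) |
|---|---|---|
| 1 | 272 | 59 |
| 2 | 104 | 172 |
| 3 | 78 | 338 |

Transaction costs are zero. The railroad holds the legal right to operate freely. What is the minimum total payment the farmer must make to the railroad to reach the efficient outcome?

182

Left alone the railroad would choose level 3 (marginal profit stays positive).
Efficient level: k* = 1 (marginal profit ≥ marginal spark damage through 1).
The farmer must at least cover the railroad's forgone profit from cutting 3→1: 104 + 78 = 182.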